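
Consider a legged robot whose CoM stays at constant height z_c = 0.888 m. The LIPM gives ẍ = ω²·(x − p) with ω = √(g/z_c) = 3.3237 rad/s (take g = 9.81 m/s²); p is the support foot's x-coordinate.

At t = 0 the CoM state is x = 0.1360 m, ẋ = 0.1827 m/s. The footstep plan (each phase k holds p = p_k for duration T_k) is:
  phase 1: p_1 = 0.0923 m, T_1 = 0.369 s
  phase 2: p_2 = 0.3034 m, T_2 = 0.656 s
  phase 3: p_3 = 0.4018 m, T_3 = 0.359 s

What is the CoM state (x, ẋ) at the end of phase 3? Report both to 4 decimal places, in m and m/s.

phase 1: p=0.0923, T=0.369, ωT=1.226445, cosh=1.851212, sinh=1.557878; start (x,ẋ)=(0.136000, 0.182700) → end (x,ẋ)=(0.258833, 0.564491)
phase 2: p=0.3034, T=0.656, ωT=2.180347, cosh=4.481190, sinh=4.368188; start (x,ẋ)=(0.258833, 0.564491) → end (x,ẋ)=(0.845571, 1.882542)
phase 3: p=0.4018, T=0.359, ωT=1.193208, cosh=1.800445, sinh=1.497199; start (x,ẋ)=(0.845571, 1.882542) → end (x,ẋ)=(2.048798, 5.597724)

x = 2.0488, ẋ = 5.5977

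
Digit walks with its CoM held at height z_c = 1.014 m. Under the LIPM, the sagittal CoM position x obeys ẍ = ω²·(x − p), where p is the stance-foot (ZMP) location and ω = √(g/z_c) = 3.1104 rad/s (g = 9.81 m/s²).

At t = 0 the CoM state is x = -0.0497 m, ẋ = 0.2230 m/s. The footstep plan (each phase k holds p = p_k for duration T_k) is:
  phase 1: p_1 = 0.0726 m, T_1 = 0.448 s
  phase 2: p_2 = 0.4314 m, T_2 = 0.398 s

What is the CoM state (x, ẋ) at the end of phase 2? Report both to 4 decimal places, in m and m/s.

phase 1: p=0.0726, T=0.448, ωT=1.393459, cosh=2.138489, sinh=1.890274; start (x,ẋ)=(-0.049700, 0.223000) → end (x,ẋ)=(-0.053414, -0.242181)
phase 2: p=0.4314, T=0.398, ωT=1.237939, cosh=1.869240, sinh=1.579259; start (x,ẋ)=(-0.053414, -0.242181) → end (x,ẋ)=(-0.597798, -2.834163)

x = -0.5978, ẋ = -2.8342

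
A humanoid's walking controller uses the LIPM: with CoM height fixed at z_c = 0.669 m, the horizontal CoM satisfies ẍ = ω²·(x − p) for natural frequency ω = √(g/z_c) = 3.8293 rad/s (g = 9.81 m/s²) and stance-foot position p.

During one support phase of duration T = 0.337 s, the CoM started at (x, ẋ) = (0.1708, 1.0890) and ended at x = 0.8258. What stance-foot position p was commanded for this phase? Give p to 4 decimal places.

ωT = 3.8293·0.337 = 1.290474; cosh(ωT) = 1.954825, sinh(ωT) = 1.679684
x(T) = p + (x₀−p)·cosh(ωT) + (ẋ₀/ω)·sinh(ωT) ⇒ p·(1 − cosh) = x(T) − x₀·cosh − (ẋ₀/ω)·sinh
numerator   = 0.8258 − (0.1708)·1.954825 − (1.0890/3.8293)·1.679684 = 0.014237
denominator = 1 − 1.954825 = -0.954825
p = 0.014237 / -0.954825 = -0.0149

p = -0.0149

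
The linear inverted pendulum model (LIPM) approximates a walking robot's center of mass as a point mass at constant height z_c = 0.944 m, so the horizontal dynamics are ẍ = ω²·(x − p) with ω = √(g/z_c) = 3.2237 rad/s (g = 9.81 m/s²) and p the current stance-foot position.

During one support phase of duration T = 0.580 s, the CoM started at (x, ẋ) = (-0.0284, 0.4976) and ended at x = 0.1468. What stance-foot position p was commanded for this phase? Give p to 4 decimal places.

p = 0.1067

ωT = 3.2237·0.580 = 1.869746; cosh(ωT) = 3.320406, sinh(ωT) = 3.166243
x(T) = p + (x₀−p)·cosh(ωT) + (ẋ₀/ω)·sinh(ωT) ⇒ p·(1 − cosh) = x(T) − x₀·cosh − (ẋ₀/ω)·sinh
numerator   = 0.1468 − (-0.0284)·3.320406 − (0.4976/3.2237)·3.166243 = -0.247632
denominator = 1 − 3.320406 = -2.320406
p = -0.247632 / -2.320406 = 0.1067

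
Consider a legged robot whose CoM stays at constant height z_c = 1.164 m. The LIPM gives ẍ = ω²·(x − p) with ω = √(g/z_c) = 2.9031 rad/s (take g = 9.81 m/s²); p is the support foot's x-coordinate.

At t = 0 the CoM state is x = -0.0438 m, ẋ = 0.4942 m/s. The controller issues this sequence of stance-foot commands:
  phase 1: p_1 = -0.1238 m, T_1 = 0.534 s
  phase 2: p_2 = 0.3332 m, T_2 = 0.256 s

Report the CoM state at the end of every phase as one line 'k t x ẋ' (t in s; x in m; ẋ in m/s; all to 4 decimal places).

phase 1: p=-0.1238, T=0.534, ωT=1.550255, cosh=2.462434, sinh=2.250240; start (x,ẋ)=(-0.043800, 0.494200) → end (x,ẋ)=(0.456257, 1.739548)
phase 2: p=0.3332, T=0.256, ωT=0.743194, cosh=1.289116, sinh=0.813524; start (x,ẋ)=(0.456257, 1.739548) → end (x,ẋ)=(0.979301, 2.533109)

1 0.5340 0.4563 1.7395
2 0.7900 0.9793 2.5331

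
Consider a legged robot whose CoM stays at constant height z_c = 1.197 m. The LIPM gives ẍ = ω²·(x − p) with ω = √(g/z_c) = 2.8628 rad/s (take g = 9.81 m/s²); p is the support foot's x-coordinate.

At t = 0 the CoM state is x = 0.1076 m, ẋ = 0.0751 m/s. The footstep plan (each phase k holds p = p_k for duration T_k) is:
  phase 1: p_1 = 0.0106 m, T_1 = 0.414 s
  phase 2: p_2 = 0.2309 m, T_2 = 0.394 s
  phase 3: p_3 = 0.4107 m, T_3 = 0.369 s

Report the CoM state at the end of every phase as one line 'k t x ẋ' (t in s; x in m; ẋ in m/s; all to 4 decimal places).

1 0.4140 0.2230 0.5461
2 0.8080 0.4812 0.9006
3 1.1770 0.9219 1.7065

phase 1: p=0.0106, T=0.414, ωT=1.185199, cosh=1.788512, sinh=1.482827; start (x,ẋ)=(0.107600, 0.075100) → end (x,ẋ)=(0.222985, 0.546086)
phase 2: p=0.2309, T=0.394, ωT=1.127943, cosh=1.706497, sinh=1.382799; start (x,ẋ)=(0.222985, 0.546086) → end (x,ẋ)=(0.481165, 0.900560)
phase 3: p=0.4107, T=0.369, ωT=1.056373, cosh=1.611818, sinh=1.264104; start (x,ẋ)=(0.481165, 0.900560) → end (x,ẋ)=(0.921929, 1.706541)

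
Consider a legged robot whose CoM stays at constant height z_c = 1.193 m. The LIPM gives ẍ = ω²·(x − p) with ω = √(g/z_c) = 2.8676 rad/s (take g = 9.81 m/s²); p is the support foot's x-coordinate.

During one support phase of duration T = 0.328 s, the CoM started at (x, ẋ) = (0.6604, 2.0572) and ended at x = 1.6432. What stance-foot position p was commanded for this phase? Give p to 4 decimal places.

p = 0.2317

ωT = 2.8676·0.328 = 0.940573; cosh(ωT) = 1.475926, sinh(ωT) = 1.085522
x(T) = p + (x₀−p)·cosh(ωT) + (ẋ₀/ω)·sinh(ωT) ⇒ p·(1 − cosh) = x(T) − x₀·cosh − (ẋ₀/ω)·sinh
numerator   = 1.6432 − (0.6604)·1.475926 − (2.0572/2.8676)·1.085522 = -0.110249
denominator = 1 − 1.475926 = -0.475926
p = -0.110249 / -0.475926 = 0.2317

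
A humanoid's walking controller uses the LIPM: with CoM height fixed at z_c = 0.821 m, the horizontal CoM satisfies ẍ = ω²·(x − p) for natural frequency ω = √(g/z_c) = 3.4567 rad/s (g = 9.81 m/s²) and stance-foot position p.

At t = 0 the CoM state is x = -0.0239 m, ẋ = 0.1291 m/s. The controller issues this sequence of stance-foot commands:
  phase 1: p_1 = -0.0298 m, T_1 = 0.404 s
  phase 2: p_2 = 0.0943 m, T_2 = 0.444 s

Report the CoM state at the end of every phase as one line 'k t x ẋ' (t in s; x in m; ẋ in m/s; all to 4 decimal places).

phase 1: p=-0.0298, T=0.404, ωT=1.396507, cosh=2.144259, sinh=1.896800; start (x,ẋ)=(-0.023900, 0.129100) → end (x,ẋ)=(0.053692, 0.315508)
phase 2: p=0.0943, T=0.444, ωT=1.534775, cosh=2.427892, sinh=2.212388; start (x,ẋ)=(0.053692, 0.315508) → end (x,ẋ)=(0.197643, 0.455470)

1 0.4040 0.0537 0.3155
2 0.8480 0.1976 0.4555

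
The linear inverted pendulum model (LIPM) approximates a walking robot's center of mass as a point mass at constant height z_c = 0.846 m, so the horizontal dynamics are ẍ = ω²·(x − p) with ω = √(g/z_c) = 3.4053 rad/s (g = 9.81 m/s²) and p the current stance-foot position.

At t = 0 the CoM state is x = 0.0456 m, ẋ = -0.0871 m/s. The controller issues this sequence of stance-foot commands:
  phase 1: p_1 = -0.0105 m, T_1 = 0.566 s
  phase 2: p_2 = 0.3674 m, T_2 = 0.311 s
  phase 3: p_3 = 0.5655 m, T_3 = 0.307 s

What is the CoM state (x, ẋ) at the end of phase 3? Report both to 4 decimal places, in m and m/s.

x = -0.4631, ẋ = -3.1136

phase 1: p=-0.0105, T=0.566, ωT=1.927400, cosh=3.508573, sinh=3.363047; start (x,ẋ)=(0.045600, -0.087100) → end (x,ẋ)=(0.100312, 0.336871)
phase 2: p=0.3674, T=0.311, ωT=1.059048, cosh=1.615206, sinh=1.268420; start (x,ẋ)=(0.100312, 0.336871) → end (x,ẋ)=(0.061476, -0.609532)
phase 3: p=0.5655, T=0.307, ωT=1.045427, cosh=1.598077, sinh=1.246536; start (x,ẋ)=(0.061476, -0.609532) → end (x,ẋ)=(-0.463093, -3.113573)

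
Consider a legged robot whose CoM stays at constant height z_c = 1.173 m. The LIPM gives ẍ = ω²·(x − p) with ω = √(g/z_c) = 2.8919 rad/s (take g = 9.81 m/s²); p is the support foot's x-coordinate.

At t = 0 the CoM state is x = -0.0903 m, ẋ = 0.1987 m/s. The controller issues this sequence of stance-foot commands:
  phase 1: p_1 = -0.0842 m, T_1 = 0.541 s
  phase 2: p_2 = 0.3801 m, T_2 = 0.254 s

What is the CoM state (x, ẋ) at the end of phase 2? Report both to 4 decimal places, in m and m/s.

x = 0.0930, ẋ = -0.1644

phase 1: p=-0.0842, T=0.541, ωT=1.564518, cosh=2.494779, sinh=2.285590; start (x,ẋ)=(-0.090300, 0.198700) → end (x,ẋ)=(0.057623, 0.455393)
phase 2: p=0.3801, T=0.254, ωT=0.734543, cosh=1.282127, sinh=0.802402; start (x,ẋ)=(0.057623, 0.455393) → end (x,ẋ)=(0.092999, -0.164425)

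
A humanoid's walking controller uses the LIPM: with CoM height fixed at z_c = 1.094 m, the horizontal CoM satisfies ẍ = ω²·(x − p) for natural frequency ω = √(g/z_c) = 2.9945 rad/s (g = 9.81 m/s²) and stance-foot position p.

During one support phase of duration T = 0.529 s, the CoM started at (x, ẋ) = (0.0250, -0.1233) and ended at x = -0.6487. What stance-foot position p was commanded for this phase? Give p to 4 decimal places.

p = 0.4000

ωT = 2.9945·0.529 = 1.584091; cosh(ωT) = 2.539995, sinh(ωT) = 2.334861
x(T) = p + (x₀−p)·cosh(ωT) + (ẋ₀/ω)·sinh(ωT) ⇒ p·(1 − cosh) = x(T) − x₀·cosh − (ẋ₀/ω)·sinh
numerator   = -0.6487 − (0.0250)·2.539995 − (-0.1233/2.9945)·2.334861 = -0.616061
denominator = 1 − 2.539995 = -1.539995
p = -0.616061 / -1.539995 = 0.4000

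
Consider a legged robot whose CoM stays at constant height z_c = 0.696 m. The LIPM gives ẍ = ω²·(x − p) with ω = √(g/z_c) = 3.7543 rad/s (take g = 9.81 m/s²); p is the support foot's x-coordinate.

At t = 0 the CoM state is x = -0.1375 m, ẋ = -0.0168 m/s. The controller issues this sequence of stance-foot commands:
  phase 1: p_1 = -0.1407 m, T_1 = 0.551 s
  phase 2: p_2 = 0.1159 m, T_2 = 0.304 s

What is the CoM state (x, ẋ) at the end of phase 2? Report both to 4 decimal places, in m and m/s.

phase 1: p=-0.1407, T=0.551, ωT=2.068619, cosh=4.020124, sinh=3.893764; start (x,ẋ)=(-0.137500, -0.016800) → end (x,ẋ)=(-0.145260, -0.020759)
phase 2: p=0.1159, T=0.304, ωT=1.141307, cosh=1.725130, sinh=1.405729; start (x,ẋ)=(-0.145260, -0.020759) → end (x,ẋ)=(-0.342407, -1.414090)

x = -0.3424, ẋ = -1.4141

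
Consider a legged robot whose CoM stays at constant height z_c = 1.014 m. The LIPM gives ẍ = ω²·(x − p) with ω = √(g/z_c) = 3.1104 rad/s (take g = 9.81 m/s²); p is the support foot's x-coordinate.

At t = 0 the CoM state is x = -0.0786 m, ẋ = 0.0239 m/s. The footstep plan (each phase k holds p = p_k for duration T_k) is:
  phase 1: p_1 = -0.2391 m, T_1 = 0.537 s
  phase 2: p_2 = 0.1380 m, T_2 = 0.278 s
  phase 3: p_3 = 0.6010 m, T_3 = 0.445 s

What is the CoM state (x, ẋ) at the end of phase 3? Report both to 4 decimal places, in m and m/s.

phase 1: p=-0.2391, T=0.537, ωT=1.670285, cosh=2.750937, sinh=2.562744; start (x,ẋ)=(-0.078600, 0.023900) → end (x,ẋ)=(0.222117, 1.345118)
phase 2: p=0.1380, T=0.278, ωT=0.864691, cosh=1.397727, sinh=0.976546; start (x,ẋ)=(0.222117, 1.345118) → end (x,ẋ)=(0.677888, 2.135610)
phase 3: p=0.6010, T=0.445, ωT=1.384128, cosh=2.120943, sinh=1.870401; start (x,ẋ)=(0.677888, 2.135610) → end (x,ẋ)=(2.048299, 4.976820)

x = 2.0483, ẋ = 4.9768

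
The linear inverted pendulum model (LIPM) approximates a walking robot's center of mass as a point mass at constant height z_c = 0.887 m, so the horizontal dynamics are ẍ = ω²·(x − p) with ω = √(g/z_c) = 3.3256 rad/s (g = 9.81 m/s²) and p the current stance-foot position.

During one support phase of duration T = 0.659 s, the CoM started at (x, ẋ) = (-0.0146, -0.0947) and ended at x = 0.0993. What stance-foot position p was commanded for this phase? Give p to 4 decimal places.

p = -0.0825

ωT = 3.3256·0.659 = 2.191570; cosh(ωT) = 4.530499, sinh(ωT) = 4.418757
x(T) = p + (x₀−p)·cosh(ωT) + (ẋ₀/ω)·sinh(ωT) ⇒ p·(1 − cosh) = x(T) − x₀·cosh − (ẋ₀/ω)·sinh
numerator   = 0.0993 − (-0.0146)·4.530499 − (-0.0947/3.3256)·4.418757 = 0.291274
denominator = 1 − 4.530499 = -3.530499
p = 0.291274 / -3.530499 = -0.0825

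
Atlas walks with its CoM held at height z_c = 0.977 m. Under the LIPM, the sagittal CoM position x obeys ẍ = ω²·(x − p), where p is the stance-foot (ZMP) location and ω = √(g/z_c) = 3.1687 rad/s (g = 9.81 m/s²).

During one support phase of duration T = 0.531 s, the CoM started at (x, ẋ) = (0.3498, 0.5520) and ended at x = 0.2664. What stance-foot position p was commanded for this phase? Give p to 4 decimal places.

p = 0.6503

ωT = 3.1687·0.531 = 1.682580; cosh(ωT) = 2.782655, sinh(ωT) = 2.596761
x(T) = p + (x₀−p)·cosh(ωT) + (ẋ₀/ω)·sinh(ωT) ⇒ p·(1 − cosh) = x(T) − x₀·cosh − (ẋ₀/ω)·sinh
numerator   = 0.2664 − (0.3498)·2.782655 − (0.5520/3.1687)·2.596761 = -1.159339
denominator = 1 − 2.782655 = -1.782655
p = -1.159339 / -1.782655 = 0.6503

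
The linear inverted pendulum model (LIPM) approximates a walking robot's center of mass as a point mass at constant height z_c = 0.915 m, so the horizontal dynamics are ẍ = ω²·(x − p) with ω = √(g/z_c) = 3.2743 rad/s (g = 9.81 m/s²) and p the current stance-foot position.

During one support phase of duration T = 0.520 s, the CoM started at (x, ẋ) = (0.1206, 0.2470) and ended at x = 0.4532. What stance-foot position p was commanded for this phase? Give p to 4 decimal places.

p = 0.0484

ωT = 3.2743·0.520 = 1.702636; cosh(ωT) = 2.835299, sinh(ωT) = 2.653097
x(T) = p + (x₀−p)·cosh(ωT) + (ẋ₀/ω)·sinh(ωT) ⇒ p·(1 − cosh) = x(T) − x₀·cosh − (ẋ₀/ω)·sinh
numerator   = 0.4532 − (0.1206)·2.835299 − (0.2470/3.2743)·2.653097 = -0.088876
denominator = 1 − 2.835299 = -1.835299
p = -0.088876 / -1.835299 = 0.0484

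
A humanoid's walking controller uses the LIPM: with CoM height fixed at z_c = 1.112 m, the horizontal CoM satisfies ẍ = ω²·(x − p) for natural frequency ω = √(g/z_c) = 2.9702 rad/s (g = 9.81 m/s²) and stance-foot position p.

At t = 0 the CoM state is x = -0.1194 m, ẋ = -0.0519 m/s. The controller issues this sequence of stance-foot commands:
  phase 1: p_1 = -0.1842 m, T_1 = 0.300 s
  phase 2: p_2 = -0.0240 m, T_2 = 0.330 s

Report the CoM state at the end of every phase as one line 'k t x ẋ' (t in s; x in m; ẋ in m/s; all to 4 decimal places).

1 0.3000 -0.1096 0.1212
2 0.6300 -0.1075 -0.1070

phase 1: p=-0.1842, T=0.300, ωT=0.891060, cosh=1.423966, sinh=1.013746; start (x,ẋ)=(-0.119400, -0.051900) → end (x,ẋ)=(-0.109641, 0.121211)
phase 2: p=-0.0240, T=0.330, ωT=0.980166, cosh=1.520074, sinh=1.144825; start (x,ẋ)=(-0.109641, 0.121211) → end (x,ẋ)=(-0.107461, -0.106960)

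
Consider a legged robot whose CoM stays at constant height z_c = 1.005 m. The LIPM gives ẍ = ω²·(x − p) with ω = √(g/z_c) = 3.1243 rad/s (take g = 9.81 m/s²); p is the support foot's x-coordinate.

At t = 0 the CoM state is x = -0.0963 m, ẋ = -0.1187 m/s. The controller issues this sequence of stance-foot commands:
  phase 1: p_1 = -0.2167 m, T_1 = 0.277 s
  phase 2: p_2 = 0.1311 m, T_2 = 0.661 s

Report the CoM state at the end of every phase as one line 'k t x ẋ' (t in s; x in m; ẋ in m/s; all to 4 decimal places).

1 0.2770 -0.0855 0.2017
2 0.9380 -0.4861 -1.8169

phase 1: p=-0.2167, T=0.277, ωT=0.865431, cosh=1.398450, sinh=0.977580; start (x,ẋ)=(-0.096300, -0.118700) → end (x,ẋ)=(-0.085467, 0.201736)
phase 2: p=0.1311, T=0.661, ωT=2.065162, cosh=4.006688, sinh=3.879890; start (x,ẋ)=(-0.085467, 0.201736) → end (x,ẋ)=(-0.486093, -1.816923)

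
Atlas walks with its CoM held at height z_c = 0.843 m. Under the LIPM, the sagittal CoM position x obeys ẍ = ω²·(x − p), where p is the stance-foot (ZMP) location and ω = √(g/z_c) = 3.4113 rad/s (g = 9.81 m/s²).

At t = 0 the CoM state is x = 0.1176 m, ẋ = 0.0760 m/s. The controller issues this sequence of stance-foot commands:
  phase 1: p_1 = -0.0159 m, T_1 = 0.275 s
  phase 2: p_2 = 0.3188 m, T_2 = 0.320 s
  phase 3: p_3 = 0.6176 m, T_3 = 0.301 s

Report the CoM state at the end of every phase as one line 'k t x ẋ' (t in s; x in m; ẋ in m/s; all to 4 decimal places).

phase 1: p=-0.0159, T=0.275, ωT=0.938108, cosh=1.473255, sinh=1.081887; start (x,ẋ)=(0.117600, 0.076000) → end (x,ẋ)=(0.204883, 0.604668)
phase 2: p=0.3188, T=0.320, ωT=1.091616, cosh=1.657379, sinh=1.321705; start (x,ẋ)=(0.204883, 0.604668) → end (x,ẋ)=(0.364274, 0.488541)
phase 3: p=0.6176, T=0.301, ωT=1.026801, cosh=1.575136, sinh=1.216985; start (x,ẋ)=(0.364274, 0.488541) → end (x,ẋ)=(0.392865, -0.282165)

1 0.2750 0.2049 0.6047
2 0.5950 0.3643 0.4885
3 0.8960 0.3929 -0.2822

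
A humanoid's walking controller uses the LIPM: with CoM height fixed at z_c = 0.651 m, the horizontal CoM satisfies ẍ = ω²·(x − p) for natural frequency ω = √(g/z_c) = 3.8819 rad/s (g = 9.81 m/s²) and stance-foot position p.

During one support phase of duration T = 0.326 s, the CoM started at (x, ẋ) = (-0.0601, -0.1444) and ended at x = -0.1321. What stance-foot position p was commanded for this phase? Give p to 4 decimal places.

ωT = 3.8819·0.326 = 1.265499; cosh(ωT) = 1.913480, sinh(ωT) = 1.631382
x(T) = p + (x₀−p)·cosh(ωT) + (ẋ₀/ω)·sinh(ωT) ⇒ p·(1 − cosh) = x(T) − x₀·cosh − (ẋ₀/ω)·sinh
numerator   = -0.1321 − (-0.0601)·1.913480 − (-0.1444/3.8819)·1.631382 = 0.043585
denominator = 1 − 1.913480 = -0.913480
p = 0.043585 / -0.913480 = -0.0477

p = -0.0477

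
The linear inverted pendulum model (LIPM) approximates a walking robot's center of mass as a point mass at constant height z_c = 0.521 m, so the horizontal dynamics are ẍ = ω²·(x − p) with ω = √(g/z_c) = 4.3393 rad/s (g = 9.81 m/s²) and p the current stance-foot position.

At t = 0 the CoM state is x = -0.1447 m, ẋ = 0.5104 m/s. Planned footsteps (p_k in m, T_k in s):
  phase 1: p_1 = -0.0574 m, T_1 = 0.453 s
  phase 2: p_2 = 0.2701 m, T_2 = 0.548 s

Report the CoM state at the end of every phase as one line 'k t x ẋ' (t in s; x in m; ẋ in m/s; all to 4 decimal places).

phase 1: p=-0.0574, T=0.453, ωT=1.965703, cosh=3.639993, sinh=3.499936; start (x,ẋ)=(-0.144700, 0.510400) → end (x,ẋ)=(0.036500, 0.532004)
phase 2: p=0.2701, T=0.548, ωT=2.377936, cosh=5.437685, sinh=5.344944; start (x,ẋ)=(0.036500, 0.532004) → end (x,ẋ)=(-0.344844, -2.525081)

1 0.4530 0.0365 0.5320
2 1.0010 -0.3448 -2.5251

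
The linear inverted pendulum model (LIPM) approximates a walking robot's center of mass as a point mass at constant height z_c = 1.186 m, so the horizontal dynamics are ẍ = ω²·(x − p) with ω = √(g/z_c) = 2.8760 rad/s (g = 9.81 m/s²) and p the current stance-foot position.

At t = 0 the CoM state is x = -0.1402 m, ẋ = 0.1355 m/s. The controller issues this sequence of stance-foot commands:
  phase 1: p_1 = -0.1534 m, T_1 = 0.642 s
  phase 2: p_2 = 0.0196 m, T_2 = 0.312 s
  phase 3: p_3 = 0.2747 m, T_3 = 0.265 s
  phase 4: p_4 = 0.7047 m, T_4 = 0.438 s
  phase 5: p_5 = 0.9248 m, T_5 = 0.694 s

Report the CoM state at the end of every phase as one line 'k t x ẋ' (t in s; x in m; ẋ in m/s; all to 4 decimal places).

phase 1: p=-0.1534, T=0.642, ωT=1.846392, cosh=3.247360, sinh=3.089555; start (x,ẋ)=(-0.140200, 0.135500) → end (x,ẋ)=(0.035027, 0.557307)
phase 2: p=0.0196, T=0.312, ωT=0.897312, cosh=1.430332, sinh=1.022668; start (x,ẋ)=(0.035027, 0.557307) → end (x,ẋ)=(0.239836, 0.842506)
phase 3: p=0.2747, T=0.265, ωT=0.762140, cosh=1.304762, sinh=0.838095; start (x,ẋ)=(0.239836, 0.842506) → end (x,ẋ)=(0.474726, 1.015236)
phase 4: p=0.7047, T=0.438, ωT=1.259688, cosh=1.904032, sinh=1.620290; start (x,ẋ)=(0.474726, 1.015236) → end (x,ẋ)=(0.838788, 0.861372)
phase 5: p=0.9248, T=0.694, ωT=1.995944, cosh=3.747516, sinh=3.611631; start (x,ẋ)=(0.838788, 0.861372) → end (x,ẋ)=(1.684165, 2.334595)

1 0.6420 0.0350 0.5573
2 0.9540 0.2398 0.8425
3 1.2190 0.4747 1.0152
4 1.6570 0.8388 0.8614
5 2.3510 1.6842 2.3346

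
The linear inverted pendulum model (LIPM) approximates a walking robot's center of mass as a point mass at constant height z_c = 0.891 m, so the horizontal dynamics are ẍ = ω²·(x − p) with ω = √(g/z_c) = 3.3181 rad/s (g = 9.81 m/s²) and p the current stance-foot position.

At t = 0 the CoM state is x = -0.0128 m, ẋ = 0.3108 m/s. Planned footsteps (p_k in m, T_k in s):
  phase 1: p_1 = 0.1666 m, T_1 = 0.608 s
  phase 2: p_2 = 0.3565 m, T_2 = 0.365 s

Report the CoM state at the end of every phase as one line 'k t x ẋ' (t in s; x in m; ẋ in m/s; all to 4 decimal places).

phase 1: p=0.1666, T=0.608, ωT=2.017405, cosh=3.825894, sinh=3.692893; start (x,ẋ)=(-0.012800, 0.310800) → end (x,ẋ)=(-0.173859, -1.009170)
phase 2: p=0.3565, T=0.365, ωT=1.211106, cosh=1.827532, sinh=1.529665; start (x,ẋ)=(-0.173859, -1.009170) → end (x,ẋ)=(-1.077982, -4.536172)

1 0.6080 -0.1739 -1.0092
2 0.9730 -1.0780 -4.5362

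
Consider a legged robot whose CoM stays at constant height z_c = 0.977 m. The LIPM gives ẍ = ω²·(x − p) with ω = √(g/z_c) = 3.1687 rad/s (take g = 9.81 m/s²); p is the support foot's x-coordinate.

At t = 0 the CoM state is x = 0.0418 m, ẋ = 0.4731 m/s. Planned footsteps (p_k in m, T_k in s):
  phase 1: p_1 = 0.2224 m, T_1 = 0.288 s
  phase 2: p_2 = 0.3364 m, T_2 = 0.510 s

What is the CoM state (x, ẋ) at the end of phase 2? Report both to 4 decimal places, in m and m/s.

x = -0.1711, ẋ = -1.4531

phase 1: p=0.2224, T=0.288, ωT=0.912586, cosh=1.446120, sinh=1.044635; start (x,ẋ)=(0.041800, 0.473100) → end (x,ẋ)=(0.117199, 0.086349)
phase 2: p=0.3364, T=0.510, ωT=1.616037, cosh=2.615895, sinh=2.417210; start (x,ẋ)=(0.117199, 0.086349) → end (x,ẋ)=(-0.171136, -1.453071)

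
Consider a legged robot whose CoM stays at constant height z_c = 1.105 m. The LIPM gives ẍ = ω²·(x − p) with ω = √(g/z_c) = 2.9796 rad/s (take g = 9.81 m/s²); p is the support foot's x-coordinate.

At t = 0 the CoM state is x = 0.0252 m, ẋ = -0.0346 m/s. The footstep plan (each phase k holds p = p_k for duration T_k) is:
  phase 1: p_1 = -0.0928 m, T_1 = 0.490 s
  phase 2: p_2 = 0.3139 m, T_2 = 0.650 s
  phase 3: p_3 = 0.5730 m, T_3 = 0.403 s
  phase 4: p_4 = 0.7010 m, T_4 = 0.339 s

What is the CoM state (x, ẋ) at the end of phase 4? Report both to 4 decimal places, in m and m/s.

x = 0.9293, ẋ = 0.9214

phase 1: p=-0.0928, T=0.490, ωT=1.460004, cosh=2.269106, sinh=2.036871; start (x,ẋ)=(0.025200, -0.034600) → end (x,ẋ)=(0.151302, 0.637638)
phase 2: p=0.3139, T=0.650, ωT=1.936740, cosh=3.540138, sinh=3.395965; start (x,ẋ)=(0.151302, 0.637638) → end (x,ẋ)=(0.465020, 0.612057)
phase 3: p=0.5730, T=0.403, ωT=1.200779, cosh=1.811832, sinh=1.510872; start (x,ẋ)=(0.465020, 0.612057) → end (x,ẋ)=(0.687716, 0.622843)
phase 4: p=0.7010, T=0.339, ωT=1.010084, cosh=1.555010, sinh=1.190822; start (x,ẋ)=(0.687716, 0.622843) → end (x,ẋ)=(0.929268, 0.921394)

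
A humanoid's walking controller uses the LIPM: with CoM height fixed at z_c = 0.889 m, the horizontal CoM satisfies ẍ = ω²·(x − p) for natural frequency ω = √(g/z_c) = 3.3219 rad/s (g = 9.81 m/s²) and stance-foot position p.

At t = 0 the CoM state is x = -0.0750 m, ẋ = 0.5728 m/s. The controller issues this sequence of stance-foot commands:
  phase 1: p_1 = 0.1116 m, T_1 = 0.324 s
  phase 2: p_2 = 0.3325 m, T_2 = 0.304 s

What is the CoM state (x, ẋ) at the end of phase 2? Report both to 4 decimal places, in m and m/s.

phase 1: p=0.1116, T=0.324, ωT=1.076296, cosh=1.637324, sinh=1.296468; start (x,ẋ)=(-0.075000, 0.572800) → end (x,ẋ)=(0.029627, 0.134222)
phase 2: p=0.3325, T=0.304, ωT=1.009858, cosh=1.554740, sinh=1.190470; start (x,ẋ)=(0.029627, 0.134222) → end (x,ẋ)=(-0.090287, -0.989067)

x = -0.0903, ẋ = -0.9891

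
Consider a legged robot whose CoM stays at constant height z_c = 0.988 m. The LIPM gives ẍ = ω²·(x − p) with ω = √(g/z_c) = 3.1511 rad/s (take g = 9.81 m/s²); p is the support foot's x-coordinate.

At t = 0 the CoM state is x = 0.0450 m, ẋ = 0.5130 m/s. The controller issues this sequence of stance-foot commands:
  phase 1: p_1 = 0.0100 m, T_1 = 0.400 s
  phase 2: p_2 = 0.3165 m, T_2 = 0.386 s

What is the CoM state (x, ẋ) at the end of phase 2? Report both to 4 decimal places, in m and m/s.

phase 1: p=0.0100, T=0.400, ωT=1.260440, cosh=1.905251, sinh=1.621722; start (x,ẋ)=(0.045000, 0.513000) → end (x,ẋ)=(0.340701, 1.156251)
phase 2: p=0.3165, T=0.386, ωT=1.216325, cosh=1.835539, sinh=1.539222; start (x,ẋ)=(0.340701, 1.156251) → end (x,ẋ)=(0.925717, 2.239723)

x = 0.9257, ẋ = 2.2397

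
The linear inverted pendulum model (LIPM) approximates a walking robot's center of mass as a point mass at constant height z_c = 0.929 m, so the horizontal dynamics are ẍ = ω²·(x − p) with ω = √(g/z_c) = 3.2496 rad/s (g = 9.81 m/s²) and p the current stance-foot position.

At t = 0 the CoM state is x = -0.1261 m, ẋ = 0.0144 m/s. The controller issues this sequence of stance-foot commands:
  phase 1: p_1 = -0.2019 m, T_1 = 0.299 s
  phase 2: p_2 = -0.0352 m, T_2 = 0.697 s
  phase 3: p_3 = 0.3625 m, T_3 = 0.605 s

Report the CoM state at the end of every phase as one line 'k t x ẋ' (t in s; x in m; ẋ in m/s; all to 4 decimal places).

1 0.2990 -0.0824 0.3006
2 0.9960 0.1756 0.7323
3 1.6010 0.4711 0.5405

phase 1: p=-0.2019, T=0.299, ωT=0.971630, cosh=1.510357, sinh=1.131892; start (x,ẋ)=(-0.126100, 0.014400) → end (x,ẋ)=(-0.082399, 0.300556)
phase 2: p=-0.0352, T=0.697, ωT=2.264971, cosh=4.867340, sinh=4.763507; start (x,ẋ)=(-0.082399, 0.300556) → end (x,ẋ)=(0.175644, 0.732291)
phase 3: p=0.3625, T=0.605, ωT=1.966008, cosh=3.641061, sinh=3.501047; start (x,ẋ)=(0.175644, 0.732291) → end (x,ẋ)=(0.471099, 0.540451)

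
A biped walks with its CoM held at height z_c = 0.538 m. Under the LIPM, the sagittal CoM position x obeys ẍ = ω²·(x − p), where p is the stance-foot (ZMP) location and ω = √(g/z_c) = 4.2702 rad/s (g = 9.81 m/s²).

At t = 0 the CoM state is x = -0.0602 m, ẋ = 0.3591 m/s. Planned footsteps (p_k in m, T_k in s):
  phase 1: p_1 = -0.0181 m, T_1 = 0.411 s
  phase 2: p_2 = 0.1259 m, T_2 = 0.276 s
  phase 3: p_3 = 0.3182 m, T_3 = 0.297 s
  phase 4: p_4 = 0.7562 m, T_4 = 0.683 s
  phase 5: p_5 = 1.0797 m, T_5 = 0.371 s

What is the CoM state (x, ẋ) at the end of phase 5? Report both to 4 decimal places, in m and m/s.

phase 1: p=-0.0181, T=0.411, ωT=1.755052, cosh=2.978324, sinh=2.805426; start (x,ẋ)=(-0.060200, 0.359100) → end (x,ẋ)=(0.092433, 0.565170)
phase 2: p=0.1259, T=0.276, ωT=1.178575, cosh=1.778729, sinh=1.471012; start (x,ẋ)=(0.092433, 0.565170) → end (x,ẋ)=(0.261063, 0.795061)
phase 3: p=0.3182, T=0.297, ωT=1.268249, cosh=1.917974, sinh=1.636650; start (x,ẋ)=(0.261063, 0.795061) → end (x,ẋ)=(0.513338, 1.125587)
phase 4: p=0.7562, T=0.683, ωT=2.916547, cosh=9.265744, sinh=9.211624; start (x,ẋ)=(0.513338, 1.125587) → end (x,ẋ)=(0.934004, 0.876302)
phase 5: p=1.0797, T=0.371, ωT=1.584244, cosh=2.540354, sinh=2.335251; start (x,ẋ)=(0.934004, 0.876302) → end (x,ẋ)=(1.188805, 0.773238)

x = 1.1888, ẋ = 0.7732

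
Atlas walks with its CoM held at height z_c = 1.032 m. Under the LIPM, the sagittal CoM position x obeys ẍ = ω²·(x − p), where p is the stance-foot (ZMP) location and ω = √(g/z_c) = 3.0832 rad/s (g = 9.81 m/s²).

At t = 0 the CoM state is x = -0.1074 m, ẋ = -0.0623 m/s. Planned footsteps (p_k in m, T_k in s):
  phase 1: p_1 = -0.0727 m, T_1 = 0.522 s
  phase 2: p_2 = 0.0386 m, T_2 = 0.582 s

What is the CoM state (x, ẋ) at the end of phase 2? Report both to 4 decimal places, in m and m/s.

x = -1.1315, ẋ = -3.5490

phase 1: p=-0.0727, T=0.522, ωT=1.609430, cosh=2.599982, sinh=2.399980; start (x,ẋ)=(-0.107400, -0.062300) → end (x,ẋ)=(-0.211414, -0.418746)
phase 2: p=0.0386, T=0.582, ωT=1.794422, cosh=3.091111, sinh=2.924888; start (x,ẋ)=(-0.211414, -0.418746) → end (x,ẋ)=(-1.131466, -3.549020)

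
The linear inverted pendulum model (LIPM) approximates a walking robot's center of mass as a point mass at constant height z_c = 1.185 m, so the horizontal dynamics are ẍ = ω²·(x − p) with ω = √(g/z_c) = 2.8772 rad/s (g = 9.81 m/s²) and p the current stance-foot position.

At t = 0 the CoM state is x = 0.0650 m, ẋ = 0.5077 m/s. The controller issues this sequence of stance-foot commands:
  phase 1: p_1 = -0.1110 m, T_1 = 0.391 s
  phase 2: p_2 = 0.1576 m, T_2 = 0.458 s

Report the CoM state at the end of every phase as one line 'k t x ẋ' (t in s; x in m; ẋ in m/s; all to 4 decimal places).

phase 1: p=-0.1110, T=0.391, ωT=1.124985, cosh=1.702414, sinh=1.377757; start (x,ẋ)=(0.065000, 0.507700) → end (x,ẋ)=(0.431739, 1.561994)
phase 2: p=0.1576, T=0.458, ωT=1.317758, cosh=2.001386, sinh=1.733651; start (x,ẋ)=(0.431739, 1.561994) → end (x,ẋ)=(1.647434, 4.493574)

1 0.3910 0.4317 1.5620
2 0.8490 1.6474 4.4936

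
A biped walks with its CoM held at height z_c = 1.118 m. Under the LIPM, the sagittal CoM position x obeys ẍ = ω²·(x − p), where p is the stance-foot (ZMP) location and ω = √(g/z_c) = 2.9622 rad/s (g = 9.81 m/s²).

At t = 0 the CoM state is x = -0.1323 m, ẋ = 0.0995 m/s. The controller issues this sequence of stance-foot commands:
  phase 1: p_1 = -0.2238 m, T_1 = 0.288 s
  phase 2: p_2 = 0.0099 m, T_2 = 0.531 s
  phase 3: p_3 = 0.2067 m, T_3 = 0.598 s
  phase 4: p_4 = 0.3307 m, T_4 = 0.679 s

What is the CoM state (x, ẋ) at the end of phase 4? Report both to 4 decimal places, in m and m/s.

x = 1.8743, ẋ = 4.6378

phase 1: p=-0.2238, T=0.288, ωT=0.853114, cosh=1.386515, sinh=0.960428; start (x,ẋ)=(-0.132300, 0.099500) → end (x,ẋ)=(-0.064673, 0.398274)
phase 2: p=0.0099, T=0.531, ωT=1.572928, cosh=2.514090, sinh=2.306653; start (x,ẋ)=(-0.064673, 0.398274) → end (x,ẋ)=(0.132551, 0.491755)
phase 3: p=0.2067, T=0.598, ωT=1.771396, cosh=3.024574, sinh=2.854479; start (x,ẋ)=(0.132551, 0.491755) → end (x,ẋ)=(0.456302, 0.860376)
phase 4: p=0.3307, T=0.679, ωT=2.011334, cosh=3.803544, sinh=3.669734; start (x,ẋ)=(0.456302, 0.860376) → end (x,ẋ)=(1.874312, 4.637829)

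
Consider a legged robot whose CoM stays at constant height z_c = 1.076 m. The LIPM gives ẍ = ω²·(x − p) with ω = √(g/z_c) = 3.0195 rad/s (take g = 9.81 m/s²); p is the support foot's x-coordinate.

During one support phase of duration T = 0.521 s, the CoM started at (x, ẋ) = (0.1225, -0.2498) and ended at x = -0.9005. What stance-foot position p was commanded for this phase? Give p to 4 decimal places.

ωT = 3.0195·0.521 = 1.573160; cosh(ωT) = 2.514624, sinh(ωT) = 2.307235
x(T) = p + (x₀−p)·cosh(ωT) + (ẋ₀/ω)·sinh(ωT) ⇒ p·(1 − cosh) = x(T) − x₀·cosh − (ẋ₀/ω)·sinh
numerator   = -0.9005 − (0.1225)·2.514624 − (-0.2498/3.0195)·2.307235 = -1.017666
denominator = 1 − 2.514624 = -1.514624
p = -1.017666 / -1.514624 = 0.6719

p = 0.6719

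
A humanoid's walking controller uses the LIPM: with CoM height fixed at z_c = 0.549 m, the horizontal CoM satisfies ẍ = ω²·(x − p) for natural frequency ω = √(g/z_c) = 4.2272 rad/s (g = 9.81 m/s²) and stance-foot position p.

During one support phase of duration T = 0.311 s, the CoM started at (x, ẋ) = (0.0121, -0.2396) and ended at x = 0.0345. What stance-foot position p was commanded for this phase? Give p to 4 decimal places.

ωT = 4.2272·0.311 = 1.314659; cosh(ωT) = 1.996024, sinh(ωT) = 1.727458
x(T) = p + (x₀−p)·cosh(ωT) + (ẋ₀/ω)·sinh(ωT) ⇒ p·(1 − cosh) = x(T) − x₀·cosh − (ẋ₀/ω)·sinh
numerator   = 0.0345 − (0.0121)·1.996024 − (-0.2396/4.2272)·1.727458 = 0.108261
denominator = 1 − 1.996024 = -0.996024
p = 0.108261 / -0.996024 = -0.1087

p = -0.1087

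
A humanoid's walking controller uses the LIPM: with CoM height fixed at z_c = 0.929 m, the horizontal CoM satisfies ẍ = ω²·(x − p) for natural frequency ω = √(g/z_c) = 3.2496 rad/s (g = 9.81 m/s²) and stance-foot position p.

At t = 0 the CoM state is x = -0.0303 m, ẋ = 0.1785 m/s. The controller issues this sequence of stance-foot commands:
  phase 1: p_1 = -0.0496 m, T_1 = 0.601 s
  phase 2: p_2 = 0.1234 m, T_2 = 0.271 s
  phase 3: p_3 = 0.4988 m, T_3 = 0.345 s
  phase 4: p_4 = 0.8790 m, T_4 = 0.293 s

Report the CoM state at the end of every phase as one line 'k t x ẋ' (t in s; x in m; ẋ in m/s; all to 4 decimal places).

1 0.6010 0.2095 0.8585
2 0.8720 0.5091 1.4930
3 1.2170 1.1462 2.5795
4 1.5100 2.1520 4.7972

phase 1: p=-0.0496, T=0.601, ωT=1.953010, cosh=3.595860, sinh=3.454013; start (x,ẋ)=(-0.030300, 0.178500) → end (x,ẋ)=(0.209528, 0.858487)
phase 2: p=0.1234, T=0.271, ωT=0.880642, cosh=1.413482, sinh=0.998965; start (x,ẋ)=(0.209528, 0.858487) → end (x,ẋ)=(0.509050, 1.493050)
phase 3: p=0.4988, T=0.345, ωT=1.121112, cosh=1.697091, sinh=1.371174; start (x,ẋ)=(0.509050, 1.493050) → end (x,ẋ)=(1.146190, 2.579513)
phase 4: p=0.8790, T=0.293, ωT=0.952133, cosh=1.488574, sinh=1.102657; start (x,ẋ)=(1.146190, 2.579513) → end (x,ẋ)=(2.152014, 4.797188)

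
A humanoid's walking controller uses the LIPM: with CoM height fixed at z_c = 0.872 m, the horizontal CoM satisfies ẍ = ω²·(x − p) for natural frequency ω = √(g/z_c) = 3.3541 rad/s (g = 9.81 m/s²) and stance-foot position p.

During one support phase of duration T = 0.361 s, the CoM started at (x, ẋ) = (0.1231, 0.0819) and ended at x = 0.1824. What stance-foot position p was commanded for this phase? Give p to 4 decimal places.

ωT = 3.3541·0.361 = 1.210830; cosh(ωT) = 1.827110, sinh(ωT) = 1.529160
x(T) = p + (x₀−p)·cosh(ωT) + (ẋ₀/ω)·sinh(ωT) ⇒ p·(1 − cosh) = x(T) − x₀·cosh − (ẋ₀/ω)·sinh
numerator   = 0.1824 − (0.1231)·1.827110 − (0.0819/3.3541)·1.529160 = -0.079856
denominator = 1 − 1.827110 = -0.827110
p = -0.079856 / -0.827110 = 0.0965

p = 0.0965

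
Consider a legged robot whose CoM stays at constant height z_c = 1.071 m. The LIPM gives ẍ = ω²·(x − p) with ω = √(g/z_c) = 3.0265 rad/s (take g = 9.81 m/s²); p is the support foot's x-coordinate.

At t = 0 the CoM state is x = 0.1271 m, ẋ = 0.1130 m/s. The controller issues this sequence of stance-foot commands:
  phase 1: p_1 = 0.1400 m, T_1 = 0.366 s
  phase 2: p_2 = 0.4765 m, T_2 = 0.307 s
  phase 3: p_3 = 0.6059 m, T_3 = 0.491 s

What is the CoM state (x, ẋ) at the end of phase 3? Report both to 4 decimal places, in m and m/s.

phase 1: p=0.1400, T=0.366, ωT=1.107699, cosh=1.678851, sinh=1.348533; start (x,ẋ)=(0.127100, 0.113000) → end (x,ẋ)=(0.168693, 0.137061)
phase 2: p=0.4765, T=0.307, ωT=0.929136, cosh=1.463607, sinh=1.068712; start (x,ẋ)=(0.168693, 0.137061) → end (x,ẋ)=(0.074390, -0.794986)
phase 3: p=0.6059, T=0.491, ωT=1.486012, cosh=2.322853, sinh=2.096580; start (x,ẋ)=(0.074390, -0.794986) → end (x,ẋ)=(-1.179439, -5.219226)

x = -1.1794, ẋ = -5.2192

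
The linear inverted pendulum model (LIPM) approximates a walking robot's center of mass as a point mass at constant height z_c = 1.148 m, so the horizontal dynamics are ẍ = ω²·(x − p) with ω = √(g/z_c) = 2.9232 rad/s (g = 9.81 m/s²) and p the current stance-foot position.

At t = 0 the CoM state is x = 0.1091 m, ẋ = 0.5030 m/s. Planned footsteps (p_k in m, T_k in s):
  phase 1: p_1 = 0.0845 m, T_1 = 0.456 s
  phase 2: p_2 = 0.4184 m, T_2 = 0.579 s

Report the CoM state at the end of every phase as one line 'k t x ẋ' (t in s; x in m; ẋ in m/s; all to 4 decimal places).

1 0.4560 0.4380 1.1470
2 1.0350 1.5032 3.3716

phase 1: p=0.0845, T=0.456, ωT=1.332979, cosh=2.028008, sinh=1.764317; start (x,ẋ)=(0.109100, 0.503000) → end (x,ẋ)=(0.437978, 1.146961)
phase 2: p=0.4184, T=0.579, ωT=1.692533, cosh=2.808639, sinh=2.624586; start (x,ẋ)=(0.437978, 1.146961) → end (x,ẋ)=(1.503183, 3.371606)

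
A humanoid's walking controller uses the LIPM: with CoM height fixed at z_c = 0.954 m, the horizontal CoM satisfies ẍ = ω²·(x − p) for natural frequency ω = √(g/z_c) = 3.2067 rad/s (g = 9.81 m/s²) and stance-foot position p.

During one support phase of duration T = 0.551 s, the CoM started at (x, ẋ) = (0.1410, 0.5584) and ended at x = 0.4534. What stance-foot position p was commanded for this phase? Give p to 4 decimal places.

p = 0.2316

ωT = 3.2067·0.551 = 1.766892; cosh(ωT) = 3.011748, sinh(ωT) = 2.840885
x(T) = p + (x₀−p)·cosh(ωT) + (ẋ₀/ω)·sinh(ωT) ⇒ p·(1 − cosh) = x(T) − x₀·cosh − (ẋ₀/ω)·sinh
numerator   = 0.4534 − (0.1410)·3.011748 − (0.5584/3.2067)·2.840885 = -0.465955
denominator = 1 − 3.011748 = -2.011748
p = -0.465955 / -2.011748 = 0.2316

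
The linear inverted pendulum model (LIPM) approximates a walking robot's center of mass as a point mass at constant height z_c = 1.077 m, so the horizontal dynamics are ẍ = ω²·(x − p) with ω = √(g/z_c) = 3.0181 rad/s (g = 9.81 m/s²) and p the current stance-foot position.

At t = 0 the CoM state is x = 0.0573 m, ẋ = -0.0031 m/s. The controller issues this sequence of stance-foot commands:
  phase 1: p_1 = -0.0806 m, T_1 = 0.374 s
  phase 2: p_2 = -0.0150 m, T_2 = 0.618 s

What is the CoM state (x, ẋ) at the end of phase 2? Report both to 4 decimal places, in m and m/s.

x = 1.1379, ẋ = 3.4892

phase 1: p=-0.0806, T=0.374, ωT=1.128769, cosh=1.707640, sinh=1.384209; start (x,ẋ)=(0.057300, -0.003100) → end (x,ẋ)=(0.153462, 0.570809)
phase 2: p=-0.0150, T=0.618, ωT=1.865186, cosh=3.306001, sinh=3.151134; start (x,ẋ)=(0.153462, 0.570809) → end (x,ẋ)=(1.137904, 3.489240)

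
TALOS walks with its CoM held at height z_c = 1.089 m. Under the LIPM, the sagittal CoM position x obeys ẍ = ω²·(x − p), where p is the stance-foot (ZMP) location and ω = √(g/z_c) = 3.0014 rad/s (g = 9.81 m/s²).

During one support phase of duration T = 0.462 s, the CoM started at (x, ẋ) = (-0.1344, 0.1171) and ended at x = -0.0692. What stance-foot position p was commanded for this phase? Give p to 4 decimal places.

ωT = 3.0014·0.462 = 1.386647; cosh(ωT) = 2.125661, sinh(ωT) = 1.875749
x(T) = p + (x₀−p)·cosh(ωT) + (ẋ₀/ω)·sinh(ωT) ⇒ p·(1 − cosh) = x(T) − x₀·cosh − (ẋ₀/ω)·sinh
numerator   = -0.0692 − (-0.1344)·2.125661 − (0.1171/3.0014)·1.875749 = 0.143306
denominator = 1 − 2.125661 = -1.125661
p = 0.143306 / -1.125661 = -0.1273

p = -0.1273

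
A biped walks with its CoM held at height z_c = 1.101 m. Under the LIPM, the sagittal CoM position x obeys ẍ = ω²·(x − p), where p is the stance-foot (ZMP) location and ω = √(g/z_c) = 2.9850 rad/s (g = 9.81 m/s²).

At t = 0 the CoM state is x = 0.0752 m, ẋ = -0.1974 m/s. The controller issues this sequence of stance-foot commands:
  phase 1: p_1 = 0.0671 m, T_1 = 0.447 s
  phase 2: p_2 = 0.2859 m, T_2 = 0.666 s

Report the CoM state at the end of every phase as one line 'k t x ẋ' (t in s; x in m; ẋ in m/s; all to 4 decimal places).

1 0.4470 -0.0333 -0.3581
2 1.1130 -1.3309 -4.7447

phase 1: p=0.0671, T=0.447, ωT=1.334295, cosh=2.030331, sinh=1.766987; start (x,ẋ)=(0.075200, -0.197400) → end (x,ẋ)=(-0.033306, -0.358064)
phase 2: p=0.2859, T=0.666, ωT=1.988010, cosh=3.718979, sinh=3.582011; start (x,ẋ)=(-0.033306, -0.358064) → end (x,ẋ)=(-1.330900, -4.744684)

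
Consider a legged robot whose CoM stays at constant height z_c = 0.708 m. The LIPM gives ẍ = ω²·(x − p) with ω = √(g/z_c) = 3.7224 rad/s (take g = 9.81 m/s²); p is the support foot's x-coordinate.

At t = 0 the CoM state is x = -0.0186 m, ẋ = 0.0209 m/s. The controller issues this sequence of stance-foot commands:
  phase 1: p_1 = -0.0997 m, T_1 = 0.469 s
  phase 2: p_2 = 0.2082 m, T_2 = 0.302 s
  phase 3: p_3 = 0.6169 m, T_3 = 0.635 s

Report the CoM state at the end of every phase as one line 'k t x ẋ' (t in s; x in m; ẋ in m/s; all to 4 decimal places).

1 0.4690 0.1553 0.9004
2 0.7710 0.4512 1.2610
3 1.4060 1.5129 3.5119

phase 1: p=-0.0997, T=0.469, ωT=1.745806, cosh=2.952510, sinh=2.778006; start (x,ẋ)=(-0.018600, 0.020900) → end (x,ẋ)=(0.155346, 0.900350)
phase 2: p=0.2082, T=0.302, ωT=1.124165, cosh=1.701285, sinh=1.376361; start (x,ẋ)=(0.155346, 0.900350) → end (x,ẋ)=(0.451186, 1.260962)
phase 3: p=0.6169, T=0.635, ωT=2.363724, cosh=5.362267, sinh=5.268198; start (x,ẋ)=(0.451186, 1.260962) → end (x,ẋ)=(1.512898, 3.511907)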